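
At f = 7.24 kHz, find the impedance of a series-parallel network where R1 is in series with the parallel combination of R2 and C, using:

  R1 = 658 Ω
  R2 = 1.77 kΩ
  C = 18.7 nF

Step 1 — Angular frequency: ω = 2π·f = 2π·7240 = 4.549e+04 rad/s.
Step 2 — Component impedances:
  R1: Z = R = 658 Ω
  R2: Z = R = 1770 Ω
  C: Z = 1/(jωC) = -j/(ω·C) = 0 - j1176 Ω
Step 3 — Parallel branch: R2 || C = 1/(1/R2 + 1/C) = 541.8 - j815.7 Ω.
Step 4 — Series with R1: Z_total = R1 + (R2 || C) = 1200 - j815.7 Ω = 1451∠-34.2° Ω.

Z = 1200 - j815.7 Ω = 1451∠-34.2° Ω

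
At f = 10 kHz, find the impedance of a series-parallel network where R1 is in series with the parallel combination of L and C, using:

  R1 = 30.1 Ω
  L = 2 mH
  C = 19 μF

Step 1 — Angular frequency: ω = 2π·f = 2π·1e+04 = 6.283e+04 rad/s.
Step 2 — Component impedances:
  R1: Z = R = 30.1 Ω
  L: Z = jωL = j·6.283e+04·0.002 = 0 + j125.7 Ω
  C: Z = 1/(jωC) = -j/(ω·C) = 0 - j0.8377 Ω
Step 3 — Parallel branch: L || C = 1/(1/L + 1/C) = 0 - j0.8433 Ω.
Step 4 — Series with R1: Z_total = R1 + (L || C) = 30.1 - j0.8433 Ω = 30.11∠-1.6° Ω.

Z = 30.1 - j0.8433 Ω = 30.11∠-1.6° Ω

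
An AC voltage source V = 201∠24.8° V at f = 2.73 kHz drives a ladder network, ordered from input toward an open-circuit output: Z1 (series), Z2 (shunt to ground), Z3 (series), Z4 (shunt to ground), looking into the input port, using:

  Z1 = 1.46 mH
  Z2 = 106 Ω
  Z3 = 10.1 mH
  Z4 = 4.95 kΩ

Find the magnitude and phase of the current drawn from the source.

Step 1 — Angular frequency: ω = 2π·f = 2π·2730 = 1.715e+04 rad/s.
Step 2 — Component impedances:
  Z1: Z = jωL = j·1.715e+04·0.00146 = 0 + j25.04 Ω
  Z2: Z = R = 106 Ω
  Z3: Z = jωL = j·1.715e+04·0.0101 = 0 + j173.2 Ω
  Z4: Z = R = 4950 Ω
Step 3 — Ladder network (open output): work backward from the far end, alternating series and parallel combinations. Z_in = 103.8 + j25.12 Ω = 106.8∠13.6° Ω.
Step 4 — Source phasor: V = 201∠24.8° V = 182.5 + j84.31 V.
Step 5 — Ohm's law: I = V / Z_total = (182.5 + j84.31) / (103.8 + j25.12) = 1.847 + j0.3654 A.
Step 6 — Convert to polar: |I| = 1.882 A, ∠I = 11.2°.

I = 1.882∠11.2° A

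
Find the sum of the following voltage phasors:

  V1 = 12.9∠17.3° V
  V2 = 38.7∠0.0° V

Step 1 — Convert each phasor to rectangular form:
  V1 = 12.9·(cos(17.3°) + j·sin(17.3°)) = 12.32 + j3.836 V
  V2 = 38.7·(cos(0.0°) + j·sin(0.0°)) = 38.7 V
Step 2 — Sum components: V_total = 51.02 + j3.836 V.
Step 3 — Convert to polar: |V_total| = 51.16 V, ∠V_total = 4.3°.

V_total = 51.16∠4.3° V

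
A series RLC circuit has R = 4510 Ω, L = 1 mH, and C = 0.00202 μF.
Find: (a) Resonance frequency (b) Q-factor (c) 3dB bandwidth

Step 1 — Resonance: ω₀ = 1/√(LC) = 1/√(0.001·2.02e-09) = 7.036e+05 rad/s.
Step 2 — f₀ = ω₀/(2π) = 1.12e+05 Hz.
Step 3 — Series Q: Q = ω₀L/R = 7.036e+05·0.001/4510 = 0.156.
Step 4 — Bandwidth: Δω = ω₀/Q = 4.51e+06 rad/s; BW = Δω/(2π) = 7.178e+05 Hz.

(a) f₀ = 1.12e+05 Hz  (b) Q = 0.156  (c) BW = 7.178e+05 Hz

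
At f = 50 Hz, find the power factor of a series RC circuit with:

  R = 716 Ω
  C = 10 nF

Step 1 — Angular frequency: ω = 2π·f = 2π·50 = 314.2 rad/s.
Step 2 — Component impedances:
  R: Z = R = 716 Ω
  C: Z = 1/(jωC) = -j/(ω·C) = 0 - j3.183e+05 Ω
Step 3 — Series combination: Z_total = R + C = 716 - j3.183e+05 Ω = 3.183e+05∠-89.9° Ω.
Step 4 — Power factor: PF = cos(φ) = Re(Z)/|Z| = 716/3.183e+05 = 0.002249.
Step 5 — Type: Im(Z) = -3.183e+05 ⇒ leading (phase φ = -89.9°).

PF = 0.002249 (leading, φ = -89.9°)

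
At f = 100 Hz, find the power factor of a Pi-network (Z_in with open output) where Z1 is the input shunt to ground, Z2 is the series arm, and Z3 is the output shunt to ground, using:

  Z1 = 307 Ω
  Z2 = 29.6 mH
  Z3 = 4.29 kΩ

Step 1 — Angular frequency: ω = 2π·f = 2π·100 = 628.3 rad/s.
Step 2 — Component impedances:
  Z1: Z = R = 307 Ω
  Z2: Z = jωL = j·628.3·0.0296 = 0 + j18.6 Ω
  Z3: Z = R = 4290 Ω
Step 3 — With open output, the series arm Z2 and the output shunt Z3 appear in series to ground: Z2 + Z3 = 4290 + j18.6 Ω.
Step 4 — Parallel with input shunt Z1: Z_in = Z1 || (Z2 + Z3) = 286.5 + j0.08295 Ω = 286.5∠0.0° Ω.
Step 5 — Power factor: PF = cos(φ) = Re(Z)/|Z| = 286.5/286.5 = 1.
Step 6 — Type: Im(Z) = 0.08295 ⇒ lagging (phase φ = 0.0°).

PF = 1 (lagging, φ = 0.0°)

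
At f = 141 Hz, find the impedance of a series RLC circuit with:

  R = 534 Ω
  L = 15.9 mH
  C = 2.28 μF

Step 1 — Angular frequency: ω = 2π·f = 2π·141 = 885.9 rad/s.
Step 2 — Component impedances:
  R: Z = R = 534 Ω
  L: Z = jωL = j·885.9·0.0159 = 0 + j14.09 Ω
  C: Z = 1/(jωC) = -j/(ω·C) = 0 - j495.1 Ω
Step 3 — Series combination: Z_total = R + L + C = 534 - j481 Ω = 718.7∠-42.0° Ω.

Z = 534 - j481 Ω = 718.7∠-42.0° Ω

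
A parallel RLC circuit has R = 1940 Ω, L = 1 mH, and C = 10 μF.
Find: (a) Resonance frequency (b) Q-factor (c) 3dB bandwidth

Step 1 — Resonance: ω₀ = 1/√(LC) = 1/√(0.001·1e-05) = 1e+04 rad/s.
Step 2 — f₀ = ω₀/(2π) = 1592 Hz.
Step 3 — Parallel Q: Q = R/(ω₀L) = 1940/(1e+04·0.001) = 194.
Step 4 — Bandwidth: Δω = ω₀/Q = 51.55 rad/s; BW = Δω/(2π) = 8.204 Hz.

(a) f₀ = 1592 Hz  (b) Q = 194  (c) BW = 8.204 Hz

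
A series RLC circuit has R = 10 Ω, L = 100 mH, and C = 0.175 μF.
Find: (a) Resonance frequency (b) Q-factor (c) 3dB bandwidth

Step 1 — Resonance condition Im(Z)=0 gives ω₀ = 1/√(LC).
Step 2 — ω₀ = 1/√(0.1·1.75e-07) = 7559 rad/s.
Step 3 — f₀ = ω₀/(2π) = 1203 Hz.
Step 4 — Series Q: Q = ω₀L/R = 7559·0.1/10 = 75.59.
Step 5 — 3dB bandwidth: Δω = ω₀/Q = 100 rad/s; BW = Δω/(2π) = 15.92 Hz.

(a) f₀ = 1203 Hz  (b) Q = 75.59  (c) BW = 15.92 Hz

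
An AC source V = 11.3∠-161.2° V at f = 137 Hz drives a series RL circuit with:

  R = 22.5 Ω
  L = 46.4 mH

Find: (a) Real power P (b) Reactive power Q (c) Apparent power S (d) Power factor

Step 1 — Angular frequency: ω = 2π·f = 2π·137 = 860.8 rad/s.
Step 2 — Component impedances:
  R: Z = R = 22.5 Ω
  L: Z = jωL = j·860.8·0.0464 = 0 + j39.94 Ω
Step 3 — Series combination: Z_total = R + L = 22.5 + j39.94 Ω = 45.84∠60.6° Ω.
Step 4 — Source phasor: V = 11.3∠-161.2° V = -10.7 - j3.642 V.
Step 5 — Current: I = V / Z = -0.1837 + j0.1643 A = 0.2465∠138.2° A.
Step 6 — Complex power: S = V·I* = 1.367 + j2.427 VA.
Step 7 — Real power: P = Re(S) = 1.367 W.
Step 8 — Reactive power: Q = Im(S) = 2.427 VAR.
Step 9 — Apparent power: |S| = 2.785 VA.
Step 10 — Power factor: PF = P/|S| = 0.4908 (lagging).

(a) P = 1.367 W  (b) Q = 2.427 VAR  (c) S = 2.785 VA  (d) PF = 0.4908 (lagging)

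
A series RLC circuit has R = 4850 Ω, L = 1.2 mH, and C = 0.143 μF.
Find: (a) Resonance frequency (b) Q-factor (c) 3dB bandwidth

Step 1 — Resonance: ω₀ = 1/√(LC) = 1/√(0.0012·1.43e-07) = 7.634e+04 rad/s.
Step 2 — f₀ = ω₀/(2π) = 1.215e+04 Hz.
Step 3 — Series Q: Q = ω₀L/R = 7.634e+04·0.0012/4850 = 0.01889.
Step 4 — Bandwidth: Δω = ω₀/Q = 4.042e+06 rad/s; BW = Δω/(2π) = 6.433e+05 Hz.

(a) f₀ = 1.215e+04 Hz  (b) Q = 0.01889  (c) BW = 6.433e+05 Hz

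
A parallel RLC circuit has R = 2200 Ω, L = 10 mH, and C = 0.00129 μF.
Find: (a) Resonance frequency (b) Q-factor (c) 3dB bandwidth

Step 1 — Resonance: ω₀ = 1/√(LC) = 1/√(0.01·1.29e-09) = 2.784e+05 rad/s.
Step 2 — f₀ = ω₀/(2π) = 4.431e+04 Hz.
Step 3 — Parallel Q: Q = R/(ω₀L) = 2200/(2.784e+05·0.01) = 0.7902.
Step 4 — Bandwidth: Δω = ω₀/Q = 3.524e+05 rad/s; BW = Δω/(2π) = 5.608e+04 Hz.

(a) f₀ = 4.431e+04 Hz  (b) Q = 0.7902  (c) BW = 5.608e+04 Hz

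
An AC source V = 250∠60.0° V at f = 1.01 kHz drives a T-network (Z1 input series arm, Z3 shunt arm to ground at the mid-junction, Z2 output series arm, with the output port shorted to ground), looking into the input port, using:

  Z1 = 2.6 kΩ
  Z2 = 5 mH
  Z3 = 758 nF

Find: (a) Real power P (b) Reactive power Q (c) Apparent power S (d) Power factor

Step 1 — Angular frequency: ω = 2π·f = 2π·1010 = 6346 rad/s.
Step 2 — Component impedances:
  Z1: Z = R = 2600 Ω
  Z2: Z = jωL = j·6346·0.005 = 0 + j31.73 Ω
  Z3: Z = 1/(jωC) = -j/(ω·C) = 0 - j207.9 Ω
Step 3 — With the output port shorted to ground, the output series arm Z2 runs from the junction to ground; the shunt arm Z3 also runs from the junction to ground. They appear in parallel: Z3 || Z2 = 0 + j37.45 Ω.
Step 4 — Series with input arm Z1: Z_in = Z1 + (Z3 || Z2) = 2600 + j37.45 Ω = 2600∠0.8° Ω.
Step 5 — Source phasor: V = 250∠60.0° V = 125 + j216.5 V.
Step 6 — Current: I = V / Z = 0.04927 + j0.08256 A = 0.09614∠59.2° A.
Step 7 — Complex power: S = V·I* = 24.03 + j0.3461 VA.
Step 8 — Real power: P = Re(S) = 24.03 W.
Step 9 — Reactive power: Q = Im(S) = 0.3461 VAR.
Step 10 — Apparent power: |S| = 24.04 VA.
Step 11 — Power factor: PF = P/|S| = 0.9999 (lagging).

(a) P = 24.03 W  (b) Q = 0.3461 VAR  (c) S = 24.04 VA  (d) PF = 0.9999 (lagging)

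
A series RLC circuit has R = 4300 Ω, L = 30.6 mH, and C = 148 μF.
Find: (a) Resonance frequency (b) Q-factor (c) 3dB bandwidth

Step 1 — Resonance: ω₀ = 1/√(LC) = 1/√(0.0306·0.000148) = 469.9 rad/s.
Step 2 — f₀ = ω₀/(2π) = 74.79 Hz.
Step 3 — Series Q: Q = ω₀L/R = 469.9·0.0306/4300 = 0.003344.
Step 4 — Bandwidth: Δω = ω₀/Q = 1.405e+05 rad/s; BW = Δω/(2π) = 2.236e+04 Hz.

(a) f₀ = 74.79 Hz  (b) Q = 0.003344  (c) BW = 2.236e+04 Hz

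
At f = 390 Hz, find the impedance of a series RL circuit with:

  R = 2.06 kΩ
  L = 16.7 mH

Step 1 — Angular frequency: ω = 2π·f = 2π·390 = 2450 rad/s.
Step 2 — Component impedances:
  R: Z = R = 2060 Ω
  L: Z = jωL = j·2450·0.0167 = 0 + j40.92 Ω
Step 3 — Series combination: Z_total = R + L = 2060 + j40.92 Ω = 2060∠1.1° Ω.

Z = 2060 + j40.92 Ω = 2060∠1.1° Ω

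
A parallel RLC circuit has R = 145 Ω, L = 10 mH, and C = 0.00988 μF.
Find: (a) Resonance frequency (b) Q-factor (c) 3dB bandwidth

Step 1 — Resonance: ω₀ = 1/√(LC) = 1/√(0.01·9.88e-09) = 1.006e+05 rad/s.
Step 2 — f₀ = ω₀/(2π) = 1.601e+04 Hz.
Step 3 — Parallel Q: Q = R/(ω₀L) = 145/(1.006e+05·0.01) = 0.1441.
Step 4 — Bandwidth: Δω = ω₀/Q = 6.98e+05 rad/s; BW = Δω/(2π) = 1.111e+05 Hz.

(a) f₀ = 1.601e+04 Hz  (b) Q = 0.1441  (c) BW = 1.111e+05 Hz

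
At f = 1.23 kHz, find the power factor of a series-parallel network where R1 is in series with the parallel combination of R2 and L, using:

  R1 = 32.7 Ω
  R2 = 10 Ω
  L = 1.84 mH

Step 1 — Angular frequency: ω = 2π·f = 2π·1230 = 7728 rad/s.
Step 2 — Component impedances:
  R1: Z = R = 32.7 Ω
  R2: Z = R = 10 Ω
  L: Z = jωL = j·7728·0.00184 = 0 + j14.22 Ω
Step 3 — Parallel branch: R2 || L = 1/(1/R2 + 1/L) = 6.691 + j4.705 Ω.
Step 4 — Series with R1: Z_total = R1 + (R2 || L) = 39.39 + j4.705 Ω = 39.67∠6.8° Ω.
Step 5 — Power factor: PF = cos(φ) = Re(Z)/|Z| = 39.39/39.67 = 0.9929.
Step 6 — Type: Im(Z) = 4.705 ⇒ lagging (phase φ = 6.8°).

PF = 0.9929 (lagging, φ = 6.8°)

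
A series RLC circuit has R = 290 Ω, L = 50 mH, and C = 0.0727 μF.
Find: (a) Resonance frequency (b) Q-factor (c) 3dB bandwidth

Step 1 — Resonance condition Im(Z)=0 gives ω₀ = 1/√(LC).
Step 2 — ω₀ = 1/√(0.05·7.27e-08) = 1.659e+04 rad/s.
Step 3 — f₀ = ω₀/(2π) = 2640 Hz.
Step 4 — Series Q: Q = ω₀L/R = 1.659e+04·0.05/290 = 2.86.
Step 5 — 3dB bandwidth: Δω = ω₀/Q = 5800 rad/s; BW = Δω/(2π) = 923.1 Hz.

(a) f₀ = 2640 Hz  (b) Q = 2.86  (c) BW = 923.1 Hz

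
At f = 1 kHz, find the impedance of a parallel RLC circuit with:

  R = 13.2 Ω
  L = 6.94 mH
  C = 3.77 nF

Step 1 — Angular frequency: ω = 2π·f = 2π·1000 = 6283 rad/s.
Step 2 — Component impedances:
  R: Z = R = 13.2 Ω
  L: Z = jωL = j·6283·0.00694 = 0 + j43.61 Ω
  C: Z = 1/(jωC) = -j/(ω·C) = 0 - j4.222e+04 Ω
Step 3 — Parallel combination: 1/Z_total = 1/R + 1/L + 1/C; Z_total = 12.09 + j3.657 Ω = 12.63∠16.8° Ω.

Z = 12.09 + j3.657 Ω = 12.63∠16.8° Ω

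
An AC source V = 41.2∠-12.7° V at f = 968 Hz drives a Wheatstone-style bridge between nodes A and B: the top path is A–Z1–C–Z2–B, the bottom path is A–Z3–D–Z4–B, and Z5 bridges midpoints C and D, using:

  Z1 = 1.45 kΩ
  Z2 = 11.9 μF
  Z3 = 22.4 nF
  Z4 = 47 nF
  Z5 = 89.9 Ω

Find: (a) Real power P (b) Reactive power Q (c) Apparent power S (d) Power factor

Step 1 — Angular frequency: ω = 2π·f = 2π·968 = 6082 rad/s.
Step 2 — Component impedances:
  Z1: Z = R = 1450 Ω
  Z2: Z = 1/(jωC) = -j/(ω·C) = 0 - j13.82 Ω
  Z3: Z = 1/(jωC) = -j/(ω·C) = 0 - j7340 Ω
  Z4: Z = 1/(jωC) = -j/(ω·C) = 0 - j3498 Ω
  Z5: Z = R = 89.9 Ω
Step 3 — Bridge requires nodal analysis (the Z5 bridge couples midpoints C and D, so the two paths cannot be reduced to a simple series/parallel combination). Setting node B to ground and injecting 1 A at node A, the 3-node admittance system at A, C, D solves to V_A = Z_AB = 1392 - j288.2 Ω = 1422∠-11.7° Ω.
Step 4 — Source phasor: V = 41.2∠-12.7° V = 40.19 - j9.058 V.
Step 5 — Current: I = V / Z = 0.02897 - j0.0005092 A = 0.02897∠-1.0° A.
Step 6 — Complex power: S = V·I* = 1.169 - j0.2419 VA.
Step 7 — Real power: P = Re(S) = 1.169 W.
Step 8 — Reactive power: Q = Im(S) = -0.2419 VAR.
Step 9 — Apparent power: |S| = 1.194 VA.
Step 10 — Power factor: PF = P/|S| = 0.9792 (leading).

(a) P = 1.169 W  (b) Q = -0.2419 VAR  (c) S = 1.194 VA  (d) PF = 0.9792 (leading)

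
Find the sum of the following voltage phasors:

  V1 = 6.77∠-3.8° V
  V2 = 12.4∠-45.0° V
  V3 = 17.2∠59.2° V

Step 1 — Convert each phasor to rectangular form:
  V1 = 6.77·(cos(-3.8°) + j·sin(-3.8°)) = 6.755 - j0.4487 V
  V2 = 12.4·(cos(-45.0°) + j·sin(-45.0°)) = 8.768 - j8.768 V
  V3 = 17.2·(cos(59.2°) + j·sin(59.2°)) = 8.807 + j14.77 V
Step 2 — Sum components: V_total = 24.33 + j5.557 V.
Step 3 — Convert to polar: |V_total| = 24.96 V, ∠V_total = 12.9°.

V_total = 24.96∠12.9° V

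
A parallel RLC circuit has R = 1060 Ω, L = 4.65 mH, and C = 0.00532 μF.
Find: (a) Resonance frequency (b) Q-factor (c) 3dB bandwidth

Step 1 — Resonance: ω₀ = 1/√(LC) = 1/√(0.00465·5.32e-09) = 2.011e+05 rad/s.
Step 2 — f₀ = ω₀/(2π) = 3.2e+04 Hz.
Step 3 — Parallel Q: Q = R/(ω₀L) = 1060/(2.011e+05·0.00465) = 1.134.
Step 4 — Bandwidth: Δω = ω₀/Q = 1.773e+05 rad/s; BW = Δω/(2π) = 2.822e+04 Hz.

(a) f₀ = 3.2e+04 Hz  (b) Q = 1.134  (c) BW = 2.822e+04 Hz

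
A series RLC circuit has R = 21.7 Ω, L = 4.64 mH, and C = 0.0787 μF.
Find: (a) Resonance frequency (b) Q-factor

Step 1 — Resonance condition Im(Z)=0 gives ω₀ = 1/√(LC).
Step 2 — ω₀ = 1/√(0.00464·7.87e-08) = 5.233e+04 rad/s.
Step 3 — f₀ = ω₀/(2π) = 8329 Hz.
Step 4 — Series Q: Q = ω₀L/R = 5.233e+04·0.00464/21.7 = 11.19.

(a) f₀ = 8329 Hz  (b) Q = 11.19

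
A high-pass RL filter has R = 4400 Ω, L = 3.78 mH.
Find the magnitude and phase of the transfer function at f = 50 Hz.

Step 1 — Angular frequency: ω = 2π·50 = 314.2 rad/s.
Step 2 — Transfer function: H(jω) = jωL/(R + jωL).
Step 3 — Numerator jωL = j·1.188; denominator R + jωL = 4400 + j1.188.
Step 4 — H = 7.284e-08 + j0.0002699.
Step 5 — Magnitude: |H| = 0.0002699 (-71.4 dB); phase: φ = 90.0°.

|H| = 0.0002699 (-71.4 dB), φ = 90.0°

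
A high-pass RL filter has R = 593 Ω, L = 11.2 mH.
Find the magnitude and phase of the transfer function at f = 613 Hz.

Step 1 — Angular frequency: ω = 2π·613 = 3852 rad/s.
Step 2 — Transfer function: H(jω) = jωL/(R + jωL).
Step 3 — Numerator jωL = j·43.14; denominator R + jωL = 593 + j43.14.
Step 4 — H = 0.005264 + j0.07236.
Step 5 — Magnitude: |H| = 0.07255 (-22.8 dB); phase: φ = 85.8°.

|H| = 0.07255 (-22.8 dB), φ = 85.8°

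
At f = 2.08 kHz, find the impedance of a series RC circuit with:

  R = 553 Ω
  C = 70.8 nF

Step 1 — Angular frequency: ω = 2π·f = 2π·2080 = 1.307e+04 rad/s.
Step 2 — Component impedances:
  R: Z = R = 553 Ω
  C: Z = 1/(jωC) = -j/(ω·C) = 0 - j1081 Ω
Step 3 — Series combination: Z_total = R + C = 553 - j1081 Ω = 1214∠-62.9° Ω.

Z = 553 - j1081 Ω = 1214∠-62.9° Ω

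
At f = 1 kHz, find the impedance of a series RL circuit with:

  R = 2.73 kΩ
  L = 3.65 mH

Step 1 — Angular frequency: ω = 2π·f = 2π·1000 = 6283 rad/s.
Step 2 — Component impedances:
  R: Z = R = 2730 Ω
  L: Z = jωL = j·6283·0.00365 = 0 + j22.93 Ω
Step 3 — Series combination: Z_total = R + L = 2730 + j22.93 Ω = 2730∠0.5° Ω.

Z = 2730 + j22.93 Ω = 2730∠0.5° Ω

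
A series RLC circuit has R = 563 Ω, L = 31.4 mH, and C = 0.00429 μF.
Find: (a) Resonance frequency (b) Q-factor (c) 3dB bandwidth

Step 1 — Resonance condition Im(Z)=0 gives ω₀ = 1/√(LC).
Step 2 — ω₀ = 1/√(0.0314·4.29e-09) = 8.616e+04 rad/s.
Step 3 — f₀ = ω₀/(2π) = 1.371e+04 Hz.
Step 4 — Series Q: Q = ω₀L/R = 8.616e+04·0.0314/563 = 4.805.
Step 5 — 3dB bandwidth: Δω = ω₀/Q = 1.793e+04 rad/s; BW = Δω/(2π) = 2854 Hz.

(a) f₀ = 1.371e+04 Hz  (b) Q = 4.805  (c) BW = 2854 Hz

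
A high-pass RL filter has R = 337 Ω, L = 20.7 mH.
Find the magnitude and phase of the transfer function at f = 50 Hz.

Step 1 — Angular frequency: ω = 2π·50 = 314.2 rad/s.
Step 2 — Transfer function: H(jω) = jωL/(R + jωL).
Step 3 — Numerator jωL = j·6.503; denominator R + jωL = 337 + j6.503.
Step 4 — H = 0.0003722 + j0.01929.
Step 5 — Magnitude: |H| = 0.01929 (-34.3 dB); phase: φ = 88.9°.

|H| = 0.01929 (-34.3 dB), φ = 88.9°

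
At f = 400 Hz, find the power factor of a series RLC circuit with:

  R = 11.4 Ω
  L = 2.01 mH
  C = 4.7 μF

Step 1 — Angular frequency: ω = 2π·f = 2π·400 = 2513 rad/s.
Step 2 — Component impedances:
  R: Z = R = 11.4 Ω
  L: Z = jωL = j·2513·0.00201 = 0 + j5.052 Ω
  C: Z = 1/(jωC) = -j/(ω·C) = 0 - j84.66 Ω
Step 3 — Series combination: Z_total = R + L + C = 11.4 - j79.61 Ω = 80.42∠-81.9° Ω.
Step 4 — Power factor: PF = cos(φ) = Re(Z)/|Z| = 11.4/80.42 = 0.1418.
Step 5 — Type: Im(Z) = -79.61 ⇒ leading (phase φ = -81.9°).

PF = 0.1418 (leading, φ = -81.9°)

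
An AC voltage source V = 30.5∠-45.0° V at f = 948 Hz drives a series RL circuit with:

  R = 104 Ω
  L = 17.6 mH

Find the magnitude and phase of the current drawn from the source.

Step 1 — Angular frequency: ω = 2π·f = 2π·948 = 5956 rad/s.
Step 2 — Component impedances:
  R: Z = R = 104 Ω
  L: Z = jωL = j·5956·0.0176 = 0 + j104.8 Ω
Step 3 — Series combination: Z_total = R + L = 104 + j104.8 Ω = 147.7∠45.2° Ω.
Step 4 — Source phasor: V = 30.5∠-45.0° V = 21.57 - j21.57 V.
Step 5 — Ohm's law: I = V / Z_total = (21.57 - j21.57) / (104 + j104.8) = -0.0008245 - j0.2065 A.
Step 6 — Convert to polar: |I| = 0.2065 A, ∠I = -90.2°.

I = 0.2065∠-90.2° A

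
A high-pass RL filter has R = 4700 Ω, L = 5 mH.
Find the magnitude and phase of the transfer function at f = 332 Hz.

Step 1 — Angular frequency: ω = 2π·332 = 2086 rad/s.
Step 2 — Transfer function: H(jω) = jωL/(R + jωL).
Step 3 — Numerator jωL = j·10.43; denominator R + jωL = 4700 + j10.43.
Step 4 — H = 4.925e-06 + j0.002219.
Step 5 — Magnitude: |H| = 0.002219 (-53.1 dB); phase: φ = 89.9°.

|H| = 0.002219 (-53.1 dB), φ = 89.9°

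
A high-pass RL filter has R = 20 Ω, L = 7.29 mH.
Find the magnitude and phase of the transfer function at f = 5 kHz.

Step 1 — Angular frequency: ω = 2π·5000 = 3.142e+04 rad/s.
Step 2 — Transfer function: H(jω) = jωL/(R + jωL).
Step 3 — Numerator jωL = j·229; denominator R + jωL = 20 + j229.
Step 4 — H = 0.9924 + j0.08667.
Step 5 — Magnitude: |H| = 0.9962 (-0.0 dB); phase: φ = 5.0°.

|H| = 0.9962 (-0.0 dB), φ = 5.0°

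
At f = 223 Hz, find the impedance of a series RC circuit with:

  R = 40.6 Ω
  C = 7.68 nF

Step 1 — Angular frequency: ω = 2π·f = 2π·223 = 1401 rad/s.
Step 2 — Component impedances:
  R: Z = R = 40.6 Ω
  C: Z = 1/(jωC) = -j/(ω·C) = 0 - j9.293e+04 Ω
Step 3 — Series combination: Z_total = R + C = 40.6 - j9.293e+04 Ω = 9.293e+04∠-90.0° Ω.

Z = 40.6 - j9.293e+04 Ω = 9.293e+04∠-90.0° Ω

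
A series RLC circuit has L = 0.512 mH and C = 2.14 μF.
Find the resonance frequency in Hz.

Step 1 — Resonance condition Im(Z)=0 gives ω₀ = 1/√(LC).
Step 2 — ω₀ = 1/√(0.000512·2.14e-06) = 3.021e+04 rad/s.
Step 3 — f₀ = ω₀/(2π) = 4808 Hz.

f₀ = 4808 Hz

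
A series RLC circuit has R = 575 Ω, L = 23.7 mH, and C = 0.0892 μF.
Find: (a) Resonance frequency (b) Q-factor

Step 1 — Resonance condition Im(Z)=0 gives ω₀ = 1/√(LC).
Step 2 — ω₀ = 1/√(0.0237·8.92e-08) = 2.175e+04 rad/s.
Step 3 — f₀ = ω₀/(2π) = 3461 Hz.
Step 4 — Series Q: Q = ω₀L/R = 2.175e+04·0.0237/575 = 0.8964.

(a) f₀ = 3461 Hz  (b) Q = 0.8964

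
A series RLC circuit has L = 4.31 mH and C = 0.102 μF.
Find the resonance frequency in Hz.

Step 1 — Resonance condition Im(Z)=0 gives ω₀ = 1/√(LC).
Step 2 — ω₀ = 1/√(0.00431·1.02e-07) = 4.769e+04 rad/s.
Step 3 — f₀ = ω₀/(2π) = 7591 Hz.

f₀ = 7591 Hz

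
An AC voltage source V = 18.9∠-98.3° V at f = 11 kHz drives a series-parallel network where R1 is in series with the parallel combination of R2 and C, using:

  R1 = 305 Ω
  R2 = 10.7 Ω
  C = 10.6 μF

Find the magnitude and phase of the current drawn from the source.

Step 1 — Angular frequency: ω = 2π·f = 2π·1.1e+04 = 6.912e+04 rad/s.
Step 2 — Component impedances:
  R1: Z = R = 305 Ω
  R2: Z = R = 10.7 Ω
  C: Z = 1/(jωC) = -j/(ω·C) = 0 - j1.365 Ω
Step 3 — Parallel branch: R2 || C = 1/(1/R2 + 1/C) = 0.1713 - j1.343 Ω.
Step 4 — Series with R1: Z_total = R1 + (R2 || C) = 305.2 - j1.343 Ω = 305.2∠-0.3° Ω.
Step 5 — Source phasor: V = 18.9∠-98.3° V = -2.728 - j18.7 V.
Step 6 — Ohm's law: I = V / Z_total = (-2.728 - j18.7) / (305.2 - j1.343) = -0.00867 - j0.06132 A.
Step 7 — Convert to polar: |I| = 0.06193 A, ∠I = -98.0°.

I = 0.06193∠-98.0° A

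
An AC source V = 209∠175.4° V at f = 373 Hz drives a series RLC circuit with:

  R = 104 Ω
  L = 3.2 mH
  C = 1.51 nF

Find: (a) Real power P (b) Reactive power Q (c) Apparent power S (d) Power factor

Step 1 — Angular frequency: ω = 2π·f = 2π·373 = 2344 rad/s.
Step 2 — Component impedances:
  R: Z = R = 104 Ω
  L: Z = jωL = j·2344·0.0032 = 0 + j7.5 Ω
  C: Z = 1/(jωC) = -j/(ω·C) = 0 - j2.826e+05 Ω
Step 3 — Series combination: Z_total = R + L + C = 104 - j2.826e+05 Ω = 2.826e+05∠-90.0° Ω.
Step 4 — Source phasor: V = 209∠175.4° V = -208.3 + j16.76 V.
Step 5 — Current: I = V / Z = -5.959e-05 - j0.0007372 A = 0.0007396∠-94.6° A.
Step 6 — Complex power: S = V·I* = 5.69e-05 - j0.1546 VA.
Step 7 — Real power: P = Re(S) = 5.69e-05 W.
Step 8 — Reactive power: Q = Im(S) = -0.1546 VAR.
Step 9 — Apparent power: |S| = 0.1546 VA.
Step 10 — Power factor: PF = P/|S| = 0.0003681 (leading).

(a) P = 5.69e-05 W  (b) Q = -0.1546 VAR  (c) S = 0.1546 VA  (d) PF = 0.0003681 (leading)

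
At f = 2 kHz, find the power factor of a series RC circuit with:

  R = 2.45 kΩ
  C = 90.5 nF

Step 1 — Angular frequency: ω = 2π·f = 2π·2000 = 1.257e+04 rad/s.
Step 2 — Component impedances:
  R: Z = R = 2450 Ω
  C: Z = 1/(jωC) = -j/(ω·C) = 0 - j879.3 Ω
Step 3 — Series combination: Z_total = R + C = 2450 - j879.3 Ω = 2603∠-19.7° Ω.
Step 4 — Power factor: PF = cos(φ) = Re(Z)/|Z| = 2450/2603 = 0.9412.
Step 5 — Type: Im(Z) = -879.3 ⇒ leading (phase φ = -19.7°).

PF = 0.9412 (leading, φ = -19.7°)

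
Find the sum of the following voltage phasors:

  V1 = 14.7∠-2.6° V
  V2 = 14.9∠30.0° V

Step 1 — Convert each phasor to rectangular form:
  V1 = 14.7·(cos(-2.6°) + j·sin(-2.6°)) = 14.68 - j0.6668 V
  V2 = 14.9·(cos(30.0°) + j·sin(30.0°)) = 12.9 + j7.45 V
Step 2 — Sum components: V_total = 27.59 + j6.783 V.
Step 3 — Convert to polar: |V_total| = 28.41 V, ∠V_total = 13.8°.

V_total = 28.41∠13.8° V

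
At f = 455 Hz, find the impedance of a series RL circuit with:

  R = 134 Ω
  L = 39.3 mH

Step 1 — Angular frequency: ω = 2π·f = 2π·455 = 2859 rad/s.
Step 2 — Component impedances:
  R: Z = R = 134 Ω
  L: Z = jωL = j·2859·0.0393 = 0 + j112.4 Ω
Step 3 — Series combination: Z_total = R + L = 134 + j112.4 Ω = 174.9∠40.0° Ω.

Z = 134 + j112.4 Ω = 174.9∠40.0° Ω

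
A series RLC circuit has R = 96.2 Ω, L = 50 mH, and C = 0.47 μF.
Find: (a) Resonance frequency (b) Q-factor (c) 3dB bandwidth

Step 1 — Resonance: ω₀ = 1/√(LC) = 1/√(0.05·4.7e-07) = 6523 rad/s.
Step 2 — f₀ = ω₀/(2π) = 1038 Hz.
Step 3 — Series Q: Q = ω₀L/R = 6523·0.05/96.2 = 3.39.
Step 4 — Bandwidth: Δω = ω₀/Q = 1924 rad/s; BW = Δω/(2π) = 306.2 Hz.

(a) f₀ = 1038 Hz  (b) Q = 3.39  (c) BW = 306.2 Hz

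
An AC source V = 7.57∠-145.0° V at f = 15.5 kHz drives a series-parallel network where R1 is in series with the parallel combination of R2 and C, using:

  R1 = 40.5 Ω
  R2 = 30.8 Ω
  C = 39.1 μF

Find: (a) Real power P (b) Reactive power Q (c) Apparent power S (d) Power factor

Step 1 — Angular frequency: ω = 2π·f = 2π·1.55e+04 = 9.739e+04 rad/s.
Step 2 — Component impedances:
  R1: Z = R = 40.5 Ω
  R2: Z = R = 30.8 Ω
  C: Z = 1/(jωC) = -j/(ω·C) = 0 - j0.2626 Ω
Step 3 — Parallel branch: R2 || C = 1/(1/R2 + 1/C) = 0.002239 - j0.2626 Ω.
Step 4 — Series with R1: Z_total = R1 + (R2 || C) = 40.5 - j0.2626 Ω = 40.5∠-0.4° Ω.
Step 5 — Source phasor: V = 7.57∠-145.0° V = -6.201 - j4.342 V.
Step 6 — Current: I = V / Z = -0.1524 - j0.1082 A = 0.1869∠-144.6° A.
Step 7 — Complex power: S = V·I* = 1.415 - j0.009173 VA.
Step 8 — Real power: P = Re(S) = 1.415 W.
Step 9 — Reactive power: Q = Im(S) = -0.009173 VAR.
Step 10 — Apparent power: |S| = 1.415 VA.
Step 11 — Power factor: PF = P/|S| = 1 (leading).

(a) P = 1.415 W  (b) Q = -0.009173 VAR  (c) S = 1.415 VA  (d) PF = 1 (leading)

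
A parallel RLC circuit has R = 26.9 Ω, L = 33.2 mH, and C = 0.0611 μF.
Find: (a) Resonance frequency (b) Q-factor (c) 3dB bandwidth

Step 1 — Resonance: ω₀ = 1/√(LC) = 1/√(0.0332·6.11e-08) = 2.22e+04 rad/s.
Step 2 — f₀ = ω₀/(2π) = 3534 Hz.
Step 3 — Parallel Q: Q = R/(ω₀L) = 26.9/(2.22e+04·0.0332) = 0.03649.
Step 4 — Bandwidth: Δω = ω₀/Q = 6.084e+05 rad/s; BW = Δω/(2π) = 9.683e+04 Hz.

(a) f₀ = 3534 Hz  (b) Q = 0.03649  (c) BW = 9.683e+04 Hz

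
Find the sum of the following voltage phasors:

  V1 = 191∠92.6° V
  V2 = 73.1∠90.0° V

Step 1 — Convert each phasor to rectangular form:
  V1 = 191·(cos(92.6°) + j·sin(92.6°)) = -8.664 + j190.8 V
  V2 = 73.1·(cos(90.0°) + j·sin(90.0°)) = 0 + j73.1 V
Step 2 — Sum components: V_total = -8.664 + j263.9 V.
Step 3 — Convert to polar: |V_total| = 264 V, ∠V_total = 91.9°.

V_total = 264∠91.9° V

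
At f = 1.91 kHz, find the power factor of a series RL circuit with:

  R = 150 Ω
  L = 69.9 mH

Step 1 — Angular frequency: ω = 2π·f = 2π·1910 = 1.2e+04 rad/s.
Step 2 — Component impedances:
  R: Z = R = 150 Ω
  L: Z = jωL = j·1.2e+04·0.0699 = 0 + j838.9 Ω
Step 3 — Series combination: Z_total = R + L = 150 + j838.9 Ω = 852.2∠79.9° Ω.
Step 4 — Power factor: PF = cos(φ) = Re(Z)/|Z| = 150/852.2 = 0.176.
Step 5 — Type: Im(Z) = 838.9 ⇒ lagging (phase φ = 79.9°).

PF = 0.176 (lagging, φ = 79.9°)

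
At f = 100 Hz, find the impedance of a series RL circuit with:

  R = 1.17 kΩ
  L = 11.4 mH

Step 1 — Angular frequency: ω = 2π·f = 2π·100 = 628.3 rad/s.
Step 2 — Component impedances:
  R: Z = R = 1170 Ω
  L: Z = jωL = j·628.3·0.0114 = 0 + j7.163 Ω
Step 3 — Series combination: Z_total = R + L = 1170 + j7.163 Ω = 1170∠0.4° Ω.

Z = 1170 + j7.163 Ω = 1170∠0.4° Ω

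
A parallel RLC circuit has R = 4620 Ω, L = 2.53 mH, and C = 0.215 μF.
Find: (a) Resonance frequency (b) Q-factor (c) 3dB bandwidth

Step 1 — Resonance: ω₀ = 1/√(LC) = 1/√(0.00253·2.15e-07) = 4.288e+04 rad/s.
Step 2 — f₀ = ω₀/(2π) = 6824 Hz.
Step 3 — Parallel Q: Q = R/(ω₀L) = 4620/(4.288e+04·0.00253) = 42.59.
Step 4 — Bandwidth: Δω = ω₀/Q = 1007 rad/s; BW = Δω/(2π) = 160.2 Hz.

(a) f₀ = 6824 Hz  (b) Q = 42.59  (c) BW = 160.2 Hz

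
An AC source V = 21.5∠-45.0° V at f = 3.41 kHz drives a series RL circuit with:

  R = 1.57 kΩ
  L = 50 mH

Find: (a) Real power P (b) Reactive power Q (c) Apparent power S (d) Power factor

Step 1 — Angular frequency: ω = 2π·f = 2π·3410 = 2.143e+04 rad/s.
Step 2 — Component impedances:
  R: Z = R = 1570 Ω
  L: Z = jωL = j·2.143e+04·0.05 = 0 + j1071 Ω
Step 3 — Series combination: Z_total = R + L = 1570 + j1071 Ω = 1901∠34.3° Ω.
Step 4 — Source phasor: V = 21.5∠-45.0° V = 15.2 - j15.2 V.
Step 5 — Current: I = V / Z = 0.002099 - j0.01112 A = 0.01131∠-79.3° A.
Step 6 — Complex power: S = V·I* = 0.2009 + j0.1371 VA.
Step 7 — Real power: P = Re(S) = 0.2009 W.
Step 8 — Reactive power: Q = Im(S) = 0.1371 VAR.
Step 9 — Apparent power: |S| = 0.2432 VA.
Step 10 — Power factor: PF = P/|S| = 0.826 (lagging).

(a) P = 0.2009 W  (b) Q = 0.1371 VAR  (c) S = 0.2432 VA  (d) PF = 0.826 (lagging)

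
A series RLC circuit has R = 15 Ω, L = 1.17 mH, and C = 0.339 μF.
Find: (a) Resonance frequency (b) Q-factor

Step 1 — Resonance condition Im(Z)=0 gives ω₀ = 1/√(LC).
Step 2 — ω₀ = 1/√(0.00117·3.39e-07) = 5.021e+04 rad/s.
Step 3 — f₀ = ω₀/(2π) = 7991 Hz.
Step 4 — Series Q: Q = ω₀L/R = 5.021e+04·0.00117/15 = 3.917.

(a) f₀ = 7991 Hz  (b) Q = 3.917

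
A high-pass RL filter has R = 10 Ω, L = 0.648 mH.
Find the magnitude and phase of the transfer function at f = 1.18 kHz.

Step 1 — Angular frequency: ω = 2π·1180 = 7414 rad/s.
Step 2 — Transfer function: H(jω) = jωL/(R + jωL).
Step 3 — Numerator jωL = j·4.804; denominator R + jωL = 10 + j4.804.
Step 4 — H = 0.1875 + j0.3903.
Step 5 — Magnitude: |H| = 0.4331 (-7.3 dB); phase: φ = 64.3°.

|H| = 0.4331 (-7.3 dB), φ = 64.3°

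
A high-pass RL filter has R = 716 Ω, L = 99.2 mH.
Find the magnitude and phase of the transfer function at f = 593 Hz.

Step 1 — Angular frequency: ω = 2π·593 = 3726 rad/s.
Step 2 — Transfer function: H(jω) = jωL/(R + jωL).
Step 3 — Numerator jωL = j·369.6; denominator R + jωL = 716 + j369.6.
Step 4 — H = 0.2104 + j0.4076.
Step 5 — Magnitude: |H| = 0.4587 (-6.8 dB); phase: φ = 62.7°.

|H| = 0.4587 (-6.8 dB), φ = 62.7°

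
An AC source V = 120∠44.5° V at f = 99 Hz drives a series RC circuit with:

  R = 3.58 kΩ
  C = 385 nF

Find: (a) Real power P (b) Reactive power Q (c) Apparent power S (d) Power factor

Step 1 — Angular frequency: ω = 2π·f = 2π·99 = 622 rad/s.
Step 2 — Component impedances:
  R: Z = R = 3580 Ω
  C: Z = 1/(jωC) = -j/(ω·C) = 0 - j4176 Ω
Step 3 — Series combination: Z_total = R + C = 3580 - j4176 Ω = 5500∠-49.4° Ω.
Step 4 — Source phasor: V = 120∠44.5° V = 85.59 + j84.11 V.
Step 5 — Current: I = V / Z = -0.001481 + j0.02177 A = 0.02182∠93.9° A.
Step 6 — Complex power: S = V·I* = 1.704 - j1.988 VA.
Step 7 — Real power: P = Re(S) = 1.704 W.
Step 8 — Reactive power: Q = Im(S) = -1.988 VAR.
Step 9 — Apparent power: |S| = 2.618 VA.
Step 10 — Power factor: PF = P/|S| = 0.6509 (leading).

(a) P = 1.704 W  (b) Q = -1.988 VAR  (c) S = 2.618 VA  (d) PF = 0.6509 (leading)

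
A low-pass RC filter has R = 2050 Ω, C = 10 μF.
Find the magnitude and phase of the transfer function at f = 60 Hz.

Step 1 — Angular frequency: ω = 2π·60 = 377 rad/s.
Step 2 — Transfer function: H(jω) = 1/(1 + jωRC).
Step 3 — Denominator: 1 + jωRC = 1 + j·377·2050·1e-05 = 1 + j7.728.
Step 4 — H = 0.01647 - j0.1273.
Step 5 — Magnitude: |H| = 0.1283 (-17.8 dB); phase: φ = -82.6°.

|H| = 0.1283 (-17.8 dB), φ = -82.6°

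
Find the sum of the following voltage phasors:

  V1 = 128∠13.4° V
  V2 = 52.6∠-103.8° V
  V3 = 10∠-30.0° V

Step 1 — Convert each phasor to rectangular form:
  V1 = 128·(cos(13.4°) + j·sin(13.4°)) = 124.5 + j29.66 V
  V2 = 52.6·(cos(-103.8°) + j·sin(-103.8°)) = -12.55 - j51.08 V
  V3 = 10·(cos(-30.0°) + j·sin(-30.0°)) = 8.66 - j5 V
Step 2 — Sum components: V_total = 120.6 - j26.42 V.
Step 3 — Convert to polar: |V_total| = 123.5 V, ∠V_total = -12.4°.

V_total = 123.5∠-12.4° V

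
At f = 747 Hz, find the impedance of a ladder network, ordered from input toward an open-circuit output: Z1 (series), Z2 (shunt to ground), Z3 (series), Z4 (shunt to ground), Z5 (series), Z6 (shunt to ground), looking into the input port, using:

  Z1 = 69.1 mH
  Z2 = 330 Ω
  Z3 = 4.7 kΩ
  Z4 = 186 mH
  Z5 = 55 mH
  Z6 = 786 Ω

Step 1 — Angular frequency: ω = 2π·f = 2π·747 = 4694 rad/s.
Step 2 — Component impedances:
  Z1: Z = jωL = j·4694·0.0691 = 0 + j324.3 Ω
  Z2: Z = R = 330 Ω
  Z3: Z = R = 4700 Ω
  Z4: Z = jωL = j·4694·0.186 = 0 + j873 Ω
  Z5: Z = jωL = j·4694·0.055 = 0 + j258.1 Ω
  Z6: Z = R = 786 Ω
Step 3 — Ladder network (open output): work backward from the far end, alternating series and parallel combinations. Z_in = 309.8 + j325.9 Ω = 449.6∠46.5° Ω.

Z = 309.8 + j325.9 Ω = 449.6∠46.5° Ω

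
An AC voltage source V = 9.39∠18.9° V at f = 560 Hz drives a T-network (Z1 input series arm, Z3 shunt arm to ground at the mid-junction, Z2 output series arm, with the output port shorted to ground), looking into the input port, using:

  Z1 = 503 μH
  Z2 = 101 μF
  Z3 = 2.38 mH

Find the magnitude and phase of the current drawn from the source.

Step 1 — Angular frequency: ω = 2π·f = 2π·560 = 3519 rad/s.
Step 2 — Component impedances:
  Z1: Z = jωL = j·3519·0.000503 = 0 + j1.77 Ω
  Z2: Z = 1/(jωC) = -j/(ω·C) = 0 - j2.814 Ω
  Z3: Z = jωL = j·3519·0.00238 = 0 + j8.374 Ω
Step 3 — With the output port shorted to ground, the output series arm Z2 runs from the junction to ground; the shunt arm Z3 also runs from the junction to ground. They appear in parallel: Z3 || Z2 = 0 - j4.238 Ω.
Step 4 — Series with input arm Z1: Z_in = Z1 + (Z3 || Z2) = 0 - j2.468 Ω = 2.468∠-90.0° Ω.
Step 5 — Source phasor: V = 9.39∠18.9° V = 8.884 + j3.042 V.
Step 6 — Ohm's law: I = V / Z_total = (8.884 + j3.042) / (0 - j2.468) = -1.232 + j3.599 A.
Step 7 — Convert to polar: |I| = 3.805 A, ∠I = 108.9°.

I = 3.805∠108.9° A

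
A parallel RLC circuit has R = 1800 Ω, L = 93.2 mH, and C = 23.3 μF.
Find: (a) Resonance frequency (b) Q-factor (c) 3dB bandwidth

Step 1 — Resonance: ω₀ = 1/√(LC) = 1/√(0.0932·2.33e-05) = 678.6 rad/s.
Step 2 — f₀ = ω₀/(2π) = 108 Hz.
Step 3 — Parallel Q: Q = R/(ω₀L) = 1800/(678.6·0.0932) = 28.46.
Step 4 — Bandwidth: Δω = ω₀/Q = 23.84 rad/s; BW = Δω/(2π) = 3.795 Hz.

(a) f₀ = 108 Hz  (b) Q = 28.46  (c) BW = 3.795 Hz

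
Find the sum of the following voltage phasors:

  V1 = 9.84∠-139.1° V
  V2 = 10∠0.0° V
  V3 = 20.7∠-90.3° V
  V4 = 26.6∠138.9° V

Step 1 — Convert each phasor to rectangular form:
  V1 = 9.84·(cos(-139.1°) + j·sin(-139.1°)) = -7.438 - j6.443 V
  V2 = 10·(cos(0.0°) + j·sin(0.0°)) = 10 V
  V3 = 20.7·(cos(-90.3°) + j·sin(-90.3°)) = -0.1084 - j20.7 V
  V4 = 26.6·(cos(138.9°) + j·sin(138.9°)) = -20.04 + j17.49 V
Step 2 — Sum components: V_total = -17.59 - j9.656 V.
Step 3 — Convert to polar: |V_total| = 20.07 V, ∠V_total = -151.2°.

V_total = 20.07∠-151.2° V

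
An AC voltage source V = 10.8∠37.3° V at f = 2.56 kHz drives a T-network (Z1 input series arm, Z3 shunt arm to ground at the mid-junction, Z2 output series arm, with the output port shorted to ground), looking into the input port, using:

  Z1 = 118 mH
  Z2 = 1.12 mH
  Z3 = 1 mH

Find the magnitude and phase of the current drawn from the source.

Step 1 — Angular frequency: ω = 2π·f = 2π·2560 = 1.608e+04 rad/s.
Step 2 — Component impedances:
  Z1: Z = jωL = j·1.608e+04·0.118 = 0 + j1898 Ω
  Z2: Z = jωL = j·1.608e+04·0.00112 = 0 + j18.02 Ω
  Z3: Z = jωL = j·1.608e+04·0.001 = 0 + j16.08 Ω
Step 3 — With the output port shorted to ground, the output series arm Z2 runs from the junction to ground; the shunt arm Z3 also runs from the junction to ground. They appear in parallel: Z3 || Z2 = 0 + j8.498 Ω.
Step 4 — Series with input arm Z1: Z_in = Z1 + (Z3 || Z2) = 0 + j1907 Ω = 1907∠90.0° Ω.
Step 5 — Source phasor: V = 10.8∠37.3° V = 8.591 + j6.545 V.
Step 6 — Ohm's law: I = V / Z_total = (8.591 + j6.545) / (0 + j1907) = 0.003433 - j0.004506 A.
Step 7 — Convert to polar: |I| = 0.005665 A, ∠I = -52.7°.

I = 0.005665∠-52.7° A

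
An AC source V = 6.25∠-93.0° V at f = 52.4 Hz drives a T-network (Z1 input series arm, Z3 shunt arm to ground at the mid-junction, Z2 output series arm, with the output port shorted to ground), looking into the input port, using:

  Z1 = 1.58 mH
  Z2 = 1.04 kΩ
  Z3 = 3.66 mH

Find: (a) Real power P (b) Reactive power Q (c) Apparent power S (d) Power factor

Step 1 — Angular frequency: ω = 2π·f = 2π·52.4 = 329.2 rad/s.
Step 2 — Component impedances:
  Z1: Z = jωL = j·329.2·0.00158 = 0 + j0.5202 Ω
  Z2: Z = R = 1040 Ω
  Z3: Z = jωL = j·329.2·0.00366 = 0 + j1.205 Ω
Step 3 — With the output port shorted to ground, the output series arm Z2 runs from the junction to ground; the shunt arm Z3 also runs from the junction to ground. They appear in parallel: Z3 || Z2 = 0.001396 + j1.205 Ω.
Step 4 — Series with input arm Z1: Z_in = Z1 + (Z3 || Z2) = 0.001396 + j1.725 Ω = 1.725∠90.0° Ω.
Step 5 — Source phasor: V = 6.25∠-93.0° V = -0.3271 - j6.241 V.
Step 6 — Current: I = V / Z = -3.618 + j0.1867 A = 3.623∠177.0° A.
Step 7 — Complex power: S = V·I* = 0.01832 + j22.64 VA.
Step 8 — Real power: P = Re(S) = 0.01832 W.
Step 9 — Reactive power: Q = Im(S) = 22.64 VAR.
Step 10 — Apparent power: |S| = 22.64 VA.
Step 11 — Power factor: PF = P/|S| = 0.0008093 (lagging).

(a) P = 0.01832 W  (b) Q = 22.64 VAR  (c) S = 22.64 VA  (d) PF = 0.0008093 (lagging)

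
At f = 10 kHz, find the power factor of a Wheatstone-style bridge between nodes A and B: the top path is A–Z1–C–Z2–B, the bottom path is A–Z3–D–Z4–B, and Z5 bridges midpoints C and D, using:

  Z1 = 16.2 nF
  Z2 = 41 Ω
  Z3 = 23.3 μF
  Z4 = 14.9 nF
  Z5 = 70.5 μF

Step 1 — Angular frequency: ω = 2π·f = 2π·1e+04 = 6.283e+04 rad/s.
Step 2 — Component impedances:
  Z1: Z = 1/(jωC) = -j/(ω·C) = 0 - j982.4 Ω
  Z2: Z = R = 41 Ω
  Z3: Z = 1/(jωC) = -j/(ω·C) = 0 - j0.6831 Ω
  Z4: Z = 1/(jωC) = -j/(ω·C) = 0 - j1068 Ω
  Z5: Z = 1/(jωC) = -j/(ω·C) = 0 - j0.2258 Ω
Step 3 — Bridge requires nodal analysis (the Z5 bridge couples midpoints C and D, so the two paths cannot be reduced to a simple series/parallel combination). Setting node B to ground and injecting 1 A at node A, the 3-node admittance system at A, C, D solves to V_A = Z_AB = 40.92 - j2.478 Ω = 41∠-3.5° Ω.
Step 4 — Power factor: PF = cos(φ) = Re(Z)/|Z| = 40.922/40.997 = 0.9982.
Step 5 — Type: Im(Z) = -2.478 ⇒ leading (phase φ = -3.5°).

PF = 0.9982 (leading, φ = -3.5°)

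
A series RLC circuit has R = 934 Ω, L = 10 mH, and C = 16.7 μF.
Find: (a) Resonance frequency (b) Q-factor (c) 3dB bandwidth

Step 1 — Resonance condition Im(Z)=0 gives ω₀ = 1/√(LC).
Step 2 — ω₀ = 1/√(0.01·1.67e-05) = 2447 rad/s.
Step 3 — f₀ = ω₀/(2π) = 389.5 Hz.
Step 4 — Series Q: Q = ω₀L/R = 2447·0.01/934 = 0.0262.
Step 5 — 3dB bandwidth: Δω = ω₀/Q = 9.34e+04 rad/s; BW = Δω/(2π) = 1.487e+04 Hz.

(a) f₀ = 389.5 Hz  (b) Q = 0.0262  (c) BW = 1.487e+04 Hz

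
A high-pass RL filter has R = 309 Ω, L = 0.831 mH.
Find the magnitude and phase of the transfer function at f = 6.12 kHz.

Step 1 — Angular frequency: ω = 2π·6120 = 3.845e+04 rad/s.
Step 2 — Transfer function: H(jω) = jωL/(R + jωL).
Step 3 — Numerator jωL = j·31.95; denominator R + jωL = 309 + j31.95.
Step 4 — H = 0.01058 + j0.1023.
Step 5 — Magnitude: |H| = 0.1029 (-19.8 dB); phase: φ = 84.1°.

|H| = 0.1029 (-19.8 dB), φ = 84.1°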